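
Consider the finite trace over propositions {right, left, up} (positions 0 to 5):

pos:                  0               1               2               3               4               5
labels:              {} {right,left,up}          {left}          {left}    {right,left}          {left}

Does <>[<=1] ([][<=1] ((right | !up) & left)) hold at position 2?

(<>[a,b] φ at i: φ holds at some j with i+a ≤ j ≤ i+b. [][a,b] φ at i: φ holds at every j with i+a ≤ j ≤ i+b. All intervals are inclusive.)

Yes

Check [][<=1] ((right | !up) & left) at each j in [2,3]:
  j=2: holds on [2,3]
  j=3: holds on [3,4]
Found at j=2 → formula holds.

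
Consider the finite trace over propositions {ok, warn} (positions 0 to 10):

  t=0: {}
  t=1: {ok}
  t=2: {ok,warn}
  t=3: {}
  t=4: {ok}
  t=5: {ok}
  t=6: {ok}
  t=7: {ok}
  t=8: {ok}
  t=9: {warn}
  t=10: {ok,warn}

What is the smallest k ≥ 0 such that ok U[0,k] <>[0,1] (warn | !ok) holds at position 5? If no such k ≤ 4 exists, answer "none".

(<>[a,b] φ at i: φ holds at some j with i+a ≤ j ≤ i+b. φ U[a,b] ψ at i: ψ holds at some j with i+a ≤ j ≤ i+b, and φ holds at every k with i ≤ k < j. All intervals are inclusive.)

Need earliest j ≥ 5 with <>[0,1] (warn | !ok), and ok at every k in [5,j-1].
  j=5: rhs fails.
  j=6: rhs fails.
  j=7: rhs fails.
  j=8: rhs holds; lhs holds on [5,7]. k = 3.

3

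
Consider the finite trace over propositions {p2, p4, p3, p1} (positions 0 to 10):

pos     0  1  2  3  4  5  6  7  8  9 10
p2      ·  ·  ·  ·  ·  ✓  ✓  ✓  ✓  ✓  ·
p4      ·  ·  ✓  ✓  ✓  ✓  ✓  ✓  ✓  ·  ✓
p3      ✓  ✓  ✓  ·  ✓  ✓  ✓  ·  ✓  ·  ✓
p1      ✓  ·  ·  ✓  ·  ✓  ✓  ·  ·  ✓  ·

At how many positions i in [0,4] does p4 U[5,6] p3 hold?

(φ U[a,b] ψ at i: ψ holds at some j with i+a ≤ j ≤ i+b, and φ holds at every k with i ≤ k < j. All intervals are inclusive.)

Evaluate at each i in [0,4]:
  i=0: ✗ (lhs fails at k=0 before rhs at j=5)
  i=1: ✗ (lhs fails at k=1 before rhs at j=6)
  i=2: ✓ (rhs at j=8; lhs holds on [2,7])
  i=3: ✓ (rhs at j=8; lhs holds on [3,7])
  i=4: ✗ (lhs fails at k=9 before rhs at j=10)
Positions where it holds: {2, 3} → 2.

2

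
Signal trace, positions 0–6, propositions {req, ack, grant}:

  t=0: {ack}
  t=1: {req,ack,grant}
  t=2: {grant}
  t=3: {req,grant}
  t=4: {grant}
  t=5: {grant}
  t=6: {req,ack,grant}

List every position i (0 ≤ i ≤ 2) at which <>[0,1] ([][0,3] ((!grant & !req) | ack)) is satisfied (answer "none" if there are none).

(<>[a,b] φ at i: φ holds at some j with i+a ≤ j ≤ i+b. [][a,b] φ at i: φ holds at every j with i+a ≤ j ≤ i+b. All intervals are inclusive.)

none

Evaluate at each i in [0,2]:
  i=0: ✗ (none in [0,1])
  i=1: ✗ (none in [1,2])
  i=2: ✗ (none in [2,3])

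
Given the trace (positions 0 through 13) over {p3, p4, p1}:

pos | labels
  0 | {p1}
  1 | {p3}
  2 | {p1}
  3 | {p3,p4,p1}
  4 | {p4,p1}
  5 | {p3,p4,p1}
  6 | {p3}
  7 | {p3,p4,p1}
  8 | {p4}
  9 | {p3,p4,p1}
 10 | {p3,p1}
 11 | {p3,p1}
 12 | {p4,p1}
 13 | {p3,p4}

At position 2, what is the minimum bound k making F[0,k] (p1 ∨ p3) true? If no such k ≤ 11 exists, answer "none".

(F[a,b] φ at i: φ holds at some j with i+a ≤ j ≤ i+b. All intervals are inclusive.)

0

Scan j = 2,3,… for (p1 ∨ p3):
  j=2: holds
First hit at j=2, so smallest k = 2-2 = 0.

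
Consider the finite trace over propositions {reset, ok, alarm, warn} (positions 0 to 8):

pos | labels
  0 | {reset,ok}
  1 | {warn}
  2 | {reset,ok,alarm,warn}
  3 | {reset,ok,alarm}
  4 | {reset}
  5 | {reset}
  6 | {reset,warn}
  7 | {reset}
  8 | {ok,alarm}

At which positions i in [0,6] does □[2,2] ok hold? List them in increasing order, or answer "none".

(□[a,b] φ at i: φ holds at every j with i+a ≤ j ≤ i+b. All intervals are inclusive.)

0, 1, 6

Evaluate at each i in [0,6]:
  i=0: ✓ (all of [2,2])
  i=1: ✓ (all of [3,3])
  i=2: ✗ (fails at j=4)
  i=3: ✗ (fails at j=5)
  i=4: ✗ (fails at j=6)
  i=5: ✗ (fails at j=7)
  i=6: ✓ (all of [8,8])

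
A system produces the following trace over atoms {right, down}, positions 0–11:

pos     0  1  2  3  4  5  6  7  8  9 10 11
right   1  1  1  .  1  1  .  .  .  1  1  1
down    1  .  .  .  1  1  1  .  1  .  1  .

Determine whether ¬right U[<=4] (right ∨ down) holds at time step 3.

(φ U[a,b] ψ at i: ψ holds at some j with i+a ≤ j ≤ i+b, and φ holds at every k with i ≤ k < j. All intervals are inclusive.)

Yes

Need some j in [3,7] with (right ∨ down), and ¬right at every k in [3,j-1].
  j=3: (right ∨ down) false.
  j=4: (right ∨ down) holds; ¬right holds at every k in [3,3] → satisfied.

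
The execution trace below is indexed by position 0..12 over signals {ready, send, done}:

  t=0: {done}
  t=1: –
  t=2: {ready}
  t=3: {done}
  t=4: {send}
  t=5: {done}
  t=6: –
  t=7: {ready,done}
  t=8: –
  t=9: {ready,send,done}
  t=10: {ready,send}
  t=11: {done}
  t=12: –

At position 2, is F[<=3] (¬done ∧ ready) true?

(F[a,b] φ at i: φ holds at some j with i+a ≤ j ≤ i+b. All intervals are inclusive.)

Check (¬done ∧ ready) at each j in [2,5]:
  j=2: true
  j=3: false
  j=4: false
  j=5: false
Found at j=2 → formula holds.

Holds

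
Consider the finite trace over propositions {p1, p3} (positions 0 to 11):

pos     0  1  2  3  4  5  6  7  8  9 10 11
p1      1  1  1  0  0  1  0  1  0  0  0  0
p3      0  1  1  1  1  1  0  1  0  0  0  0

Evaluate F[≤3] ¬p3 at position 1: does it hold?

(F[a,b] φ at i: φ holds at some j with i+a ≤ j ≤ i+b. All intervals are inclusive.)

False

Check ¬p3 at each j in [1,4]:
  j=1: false
  j=2: false
  j=3: false
  j=4: false
No position in the window satisfies it → formula fails.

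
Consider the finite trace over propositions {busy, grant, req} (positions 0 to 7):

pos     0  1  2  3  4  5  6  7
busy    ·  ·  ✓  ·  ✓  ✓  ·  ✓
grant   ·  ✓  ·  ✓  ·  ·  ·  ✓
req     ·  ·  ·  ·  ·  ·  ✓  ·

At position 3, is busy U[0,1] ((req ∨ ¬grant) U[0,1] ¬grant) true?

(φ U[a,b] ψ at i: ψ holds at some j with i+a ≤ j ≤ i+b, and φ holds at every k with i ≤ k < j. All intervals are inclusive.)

Does not hold

Need some j in [3,4] with ((req ∨ ¬grant) U[0,1] ¬grant), and busy at every k in [3,j-1].
  j=3: ((req ∨ ¬grant) U[0,1] ¬grant) — fails.
  j=4: ((req ∨ ¬grant) U[0,1] ¬grant) holds, but busy fails at k=3 → not this j.
No j in the window works → until fails.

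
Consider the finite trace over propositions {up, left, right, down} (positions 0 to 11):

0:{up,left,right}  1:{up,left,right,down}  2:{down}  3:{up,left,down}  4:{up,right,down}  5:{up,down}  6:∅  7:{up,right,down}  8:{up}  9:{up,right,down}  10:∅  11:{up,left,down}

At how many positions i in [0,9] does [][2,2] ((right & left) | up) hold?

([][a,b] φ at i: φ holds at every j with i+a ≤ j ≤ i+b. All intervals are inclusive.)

Evaluate at each i in [0,9]:
  i=0: ✗ (fails at j=2)
  i=1: ✓ (all of [3,3])
  i=2: ✓ (all of [4,4])
  i=3: ✓ (all of [5,5])
  i=4: ✗ (fails at j=6)
  i=5: ✓ (all of [7,7])
  i=6: ✓ (all of [8,8])
  i=7: ✓ (all of [9,9])
  i=8: ✗ (fails at j=10)
  i=9: ✓ (all of [11,11])
Positions where it holds: {1, 2, 3, 5, 6, 7, 9} → 7.

7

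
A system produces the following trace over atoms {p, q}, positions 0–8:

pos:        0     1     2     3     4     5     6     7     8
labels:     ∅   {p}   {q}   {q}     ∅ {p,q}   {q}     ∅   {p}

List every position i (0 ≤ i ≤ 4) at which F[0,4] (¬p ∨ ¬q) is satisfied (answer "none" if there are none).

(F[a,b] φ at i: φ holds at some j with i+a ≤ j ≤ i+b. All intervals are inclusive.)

Evaluate at each i in [0,4]:
  i=0: ✓ (witness j=0)
  i=1: ✓ (witness j=1)
  i=2: ✓ (witness j=2)
  i=3: ✓ (witness j=3)
  i=4: ✓ (witness j=4)

0, 1, 2, 3, 4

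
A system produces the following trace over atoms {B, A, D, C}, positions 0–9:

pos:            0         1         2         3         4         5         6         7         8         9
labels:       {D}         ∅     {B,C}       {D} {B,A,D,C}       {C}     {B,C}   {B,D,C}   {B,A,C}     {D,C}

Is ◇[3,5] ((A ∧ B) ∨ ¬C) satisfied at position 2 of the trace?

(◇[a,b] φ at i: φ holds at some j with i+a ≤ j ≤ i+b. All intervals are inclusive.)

Check ((A ∧ B) ∨ ¬C) at each j in [5,7]:
  j=5: false
  j=6: false
  j=7: false
No position in the window satisfies it → formula fails.

No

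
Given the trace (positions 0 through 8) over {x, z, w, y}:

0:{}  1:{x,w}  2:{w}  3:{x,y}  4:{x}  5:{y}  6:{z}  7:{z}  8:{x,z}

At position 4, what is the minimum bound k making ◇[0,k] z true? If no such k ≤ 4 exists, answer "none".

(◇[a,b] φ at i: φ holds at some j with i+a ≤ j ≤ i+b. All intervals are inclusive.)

2

Scan j = 4,5,… for z:
  j=4: fails
  j=5: fails
  j=6: holds
First hit at j=6, so smallest k = 6-4 = 2.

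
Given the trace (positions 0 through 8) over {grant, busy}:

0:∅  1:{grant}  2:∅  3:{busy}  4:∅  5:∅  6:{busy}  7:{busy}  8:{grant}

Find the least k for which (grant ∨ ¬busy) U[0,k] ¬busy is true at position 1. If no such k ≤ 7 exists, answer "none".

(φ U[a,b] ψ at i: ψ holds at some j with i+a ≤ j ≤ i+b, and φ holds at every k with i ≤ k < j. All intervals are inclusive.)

Need earliest j ≥ 1 with ¬busy, and (grant ∨ ¬busy) at every k in [1,j-1].
  j=1: rhs holds (empty prefix). k = 0.

0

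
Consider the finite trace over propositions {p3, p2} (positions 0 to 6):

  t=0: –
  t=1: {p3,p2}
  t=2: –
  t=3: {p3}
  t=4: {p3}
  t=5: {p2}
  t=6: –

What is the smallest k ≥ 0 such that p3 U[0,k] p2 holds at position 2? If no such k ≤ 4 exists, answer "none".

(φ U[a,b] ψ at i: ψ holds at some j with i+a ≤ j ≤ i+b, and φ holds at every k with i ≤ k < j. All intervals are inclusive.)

Need earliest j ≥ 2 with p2, and p3 at every k in [2,j-1].
  j=2: rhs fails.
  j=3: rhs fails.
  j=4: rhs fails.
  j=5: rhs holds but lhs fails at k=2.
  j=6: rhs fails.
No witness within the range → none.

none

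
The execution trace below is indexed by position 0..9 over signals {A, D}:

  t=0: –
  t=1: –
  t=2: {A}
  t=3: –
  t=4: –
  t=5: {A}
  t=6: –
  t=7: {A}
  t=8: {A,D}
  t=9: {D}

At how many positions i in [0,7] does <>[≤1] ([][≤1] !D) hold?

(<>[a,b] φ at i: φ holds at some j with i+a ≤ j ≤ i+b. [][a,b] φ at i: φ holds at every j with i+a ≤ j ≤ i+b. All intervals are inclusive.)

7

Evaluate at each i in [0,7]:
  i=0: ✓ (witness j=0)
  i=1: ✓ (witness j=1)
  i=2: ✓ (witness j=2)
  i=3: ✓ (witness j=3)
  i=4: ✓ (witness j=4)
  i=5: ✓ (witness j=5)
  i=6: ✓ (witness j=6)
  i=7: ✗ (none in [7,8])
Positions where it holds: {0, 1, 2, 3, 4, 5, 6} → 7.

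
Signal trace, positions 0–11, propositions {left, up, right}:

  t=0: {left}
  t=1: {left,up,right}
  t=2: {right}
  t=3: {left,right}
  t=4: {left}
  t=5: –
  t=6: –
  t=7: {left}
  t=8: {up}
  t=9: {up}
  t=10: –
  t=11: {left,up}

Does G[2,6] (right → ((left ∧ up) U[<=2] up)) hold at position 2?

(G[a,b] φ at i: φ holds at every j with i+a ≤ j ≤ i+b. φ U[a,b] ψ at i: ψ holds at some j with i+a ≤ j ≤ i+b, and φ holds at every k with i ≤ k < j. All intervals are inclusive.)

Check (right → ((left ∧ up) U[<=2] up)) at every j in [4,8]:
  j=4: antecedent false → ✓
  j=5: antecedent false → ✓
  j=6: antecedent false → ✓
  j=7: antecedent false → ✓
  j=8: antecedent false → ✓
All positions satisfy it → formula holds.

True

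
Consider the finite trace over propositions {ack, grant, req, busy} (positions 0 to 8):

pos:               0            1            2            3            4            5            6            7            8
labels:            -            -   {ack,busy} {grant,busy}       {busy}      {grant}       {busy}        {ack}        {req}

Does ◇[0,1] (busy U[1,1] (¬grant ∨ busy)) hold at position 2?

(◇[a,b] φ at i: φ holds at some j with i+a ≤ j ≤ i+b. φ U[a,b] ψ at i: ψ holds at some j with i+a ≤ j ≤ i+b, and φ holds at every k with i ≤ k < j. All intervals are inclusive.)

Holds

Check (busy U[1,1] (¬grant ∨ busy)) at each j in [2,3]:
  j=2: holds
  j=3: holds
Found at j=2 → formula holds.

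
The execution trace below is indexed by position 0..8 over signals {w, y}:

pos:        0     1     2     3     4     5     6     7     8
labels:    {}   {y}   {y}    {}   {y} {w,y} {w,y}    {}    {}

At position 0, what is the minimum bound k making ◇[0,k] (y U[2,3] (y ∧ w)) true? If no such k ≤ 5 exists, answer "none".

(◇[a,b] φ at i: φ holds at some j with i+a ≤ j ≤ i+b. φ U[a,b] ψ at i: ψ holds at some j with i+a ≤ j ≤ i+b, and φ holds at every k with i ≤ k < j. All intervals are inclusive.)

Scan j = 0,1,… for (y U[2,3] (y ∧ w)):
  j=0: fails
  j=1: fails
  j=2: fails
  j=3: fails
  j=4: holds
First hit at j=4, so smallest k = 4-0 = 4.

4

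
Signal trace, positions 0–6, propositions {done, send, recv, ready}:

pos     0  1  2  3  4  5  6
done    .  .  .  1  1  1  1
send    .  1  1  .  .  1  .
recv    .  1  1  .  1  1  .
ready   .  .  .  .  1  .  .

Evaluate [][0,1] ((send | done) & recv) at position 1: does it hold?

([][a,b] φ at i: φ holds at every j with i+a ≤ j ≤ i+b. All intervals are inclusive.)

Yes

Check ((send | done) & recv) at every j in [1,2]:
  j=1: true
  j=2: true
All positions satisfy it → formula holds.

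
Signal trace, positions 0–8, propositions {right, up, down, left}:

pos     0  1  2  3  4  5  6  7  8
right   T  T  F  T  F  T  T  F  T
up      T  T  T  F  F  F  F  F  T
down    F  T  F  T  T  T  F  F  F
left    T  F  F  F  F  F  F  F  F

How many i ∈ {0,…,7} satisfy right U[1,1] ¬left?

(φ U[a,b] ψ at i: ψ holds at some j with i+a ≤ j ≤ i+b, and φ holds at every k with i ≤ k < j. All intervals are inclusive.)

5

Evaluate at each i in [0,7]:
  i=0: ✓ (rhs at j=1; lhs holds on [0,0])
  i=1: ✓ (rhs at j=2; lhs holds on [1,1])
  i=2: ✗ (lhs fails at k=2 before rhs at j=3)
  i=3: ✓ (rhs at j=4; lhs holds on [3,3])
  i=4: ✗ (lhs fails at k=4 before rhs at j=5)
  i=5: ✓ (rhs at j=6; lhs holds on [5,5])
  i=6: ✓ (rhs at j=7; lhs holds on [6,6])
  i=7: ✗ (lhs fails at k=7 before rhs at j=8)
Positions where it holds: {0, 1, 3, 5, 6} → 5.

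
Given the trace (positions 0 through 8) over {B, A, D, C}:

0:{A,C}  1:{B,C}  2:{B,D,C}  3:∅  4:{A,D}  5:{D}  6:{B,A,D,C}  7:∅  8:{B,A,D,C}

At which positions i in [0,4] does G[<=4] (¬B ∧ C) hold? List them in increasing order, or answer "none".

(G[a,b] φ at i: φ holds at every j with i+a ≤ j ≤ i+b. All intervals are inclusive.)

none

Evaluate at each i in [0,4]:
  i=0: ✗ (fails at j=1)
  i=1: ✗ (fails at j=1)
  i=2: ✗ (fails at j=2)
  i=3: ✗ (fails at j=3)
  i=4: ✗ (fails at j=4)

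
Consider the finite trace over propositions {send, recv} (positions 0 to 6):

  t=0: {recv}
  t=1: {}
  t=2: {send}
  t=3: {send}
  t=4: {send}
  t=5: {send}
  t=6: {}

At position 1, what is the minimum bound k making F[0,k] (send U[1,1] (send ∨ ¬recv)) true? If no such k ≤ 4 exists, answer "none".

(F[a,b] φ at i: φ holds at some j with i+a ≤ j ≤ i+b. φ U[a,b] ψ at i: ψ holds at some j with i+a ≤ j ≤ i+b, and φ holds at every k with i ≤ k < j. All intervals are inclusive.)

1

Scan j = 1,2,… for (send U[1,1] (send ∨ ¬recv)):
  j=1: fails
  j=2: holds
First hit at j=2, so smallest k = 2-1 = 1.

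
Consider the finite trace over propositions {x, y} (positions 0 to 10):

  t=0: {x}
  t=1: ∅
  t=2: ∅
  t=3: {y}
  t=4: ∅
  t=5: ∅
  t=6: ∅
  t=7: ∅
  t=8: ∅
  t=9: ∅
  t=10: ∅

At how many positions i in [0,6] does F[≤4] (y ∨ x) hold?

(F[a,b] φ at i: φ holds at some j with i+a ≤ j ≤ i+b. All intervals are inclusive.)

4

Evaluate at each i in [0,6]:
  i=0: ✓ (witness j=0)
  i=1: ✓ (witness j=3)
  i=2: ✓ (witness j=3)
  i=3: ✓ (witness j=3)
  i=4: ✗ (none in [4,8])
  i=5: ✗ (none in [5,9])
  i=6: ✗ (none in [6,10])
Positions where it holds: {0, 1, 2, 3} → 4.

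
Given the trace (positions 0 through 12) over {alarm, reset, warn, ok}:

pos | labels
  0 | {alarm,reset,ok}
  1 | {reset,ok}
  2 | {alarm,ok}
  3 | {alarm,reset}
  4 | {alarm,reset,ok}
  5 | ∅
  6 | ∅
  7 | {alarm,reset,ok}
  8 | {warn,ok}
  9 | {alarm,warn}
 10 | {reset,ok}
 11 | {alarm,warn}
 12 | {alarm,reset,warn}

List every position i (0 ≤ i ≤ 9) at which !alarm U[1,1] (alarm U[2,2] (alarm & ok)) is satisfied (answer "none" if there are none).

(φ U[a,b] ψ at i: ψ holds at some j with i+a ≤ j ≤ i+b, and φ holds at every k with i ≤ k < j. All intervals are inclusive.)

1

Evaluate at each i in [0,9]:
  i=0: ✗ (no rhs in [1,1])
  i=1: ✓ (rhs at j=2; lhs holds on [1,1])
  i=2: ✗ (no rhs in [3,3])
  i=3: ✗ (no rhs in [4,4])
  i=4: ✗ (no rhs in [5,5])
  i=5: ✗ (no rhs in [6,6])
  i=6: ✗ (no rhs in [7,7])
  i=7: ✗ (no rhs in [8,8])
  i=8: ✗ (no rhs in [9,9])
  i=9: ✗ (no rhs in [10,10])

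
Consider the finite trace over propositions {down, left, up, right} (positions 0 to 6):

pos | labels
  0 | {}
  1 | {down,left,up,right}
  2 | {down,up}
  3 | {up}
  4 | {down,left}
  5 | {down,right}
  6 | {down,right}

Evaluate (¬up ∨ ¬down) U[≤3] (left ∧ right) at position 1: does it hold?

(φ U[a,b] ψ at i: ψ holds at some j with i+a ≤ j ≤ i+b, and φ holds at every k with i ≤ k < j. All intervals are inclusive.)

True

Need some j in [1,4] with (left ∧ right), and (¬up ∨ ¬down) at every k in [1,j-1].
  j=1: (left ∧ right) holds; no prefix to check → satisfied.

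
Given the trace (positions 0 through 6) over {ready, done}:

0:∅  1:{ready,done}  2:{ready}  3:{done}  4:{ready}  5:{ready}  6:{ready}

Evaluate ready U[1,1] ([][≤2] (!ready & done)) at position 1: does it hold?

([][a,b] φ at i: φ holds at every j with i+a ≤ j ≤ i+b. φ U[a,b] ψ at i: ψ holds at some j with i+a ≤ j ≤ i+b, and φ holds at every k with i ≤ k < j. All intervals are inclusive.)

No

Need some j in [2,2] with [][≤2] (!ready & done), and ready at every k in [1,j-1].
  j=2: [][≤2] (!ready & done) — fails at 2.
No j in the window works → until fails.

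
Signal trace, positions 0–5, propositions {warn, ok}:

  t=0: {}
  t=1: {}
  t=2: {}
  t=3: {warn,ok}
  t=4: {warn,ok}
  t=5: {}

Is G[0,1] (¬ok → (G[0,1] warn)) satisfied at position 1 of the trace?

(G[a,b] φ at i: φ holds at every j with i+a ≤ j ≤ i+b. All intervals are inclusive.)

Check (¬ok → (G[0,1] warn)) at every j in [1,2]:
  j=1: antecedent true; consequent fails at 1 → ✗
  j=2: antecedent true; consequent fails at 2 → ✗
Fails at j=1 → formula fails.

Does not hold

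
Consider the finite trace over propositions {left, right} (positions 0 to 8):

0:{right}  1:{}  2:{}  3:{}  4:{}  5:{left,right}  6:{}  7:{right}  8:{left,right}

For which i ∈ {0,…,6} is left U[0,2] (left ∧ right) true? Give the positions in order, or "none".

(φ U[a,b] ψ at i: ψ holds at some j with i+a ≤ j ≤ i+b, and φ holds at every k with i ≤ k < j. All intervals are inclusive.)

Evaluate at each i in [0,6]:
  i=0: ✗ (no rhs in [0,2])
  i=1: ✗ (no rhs in [1,3])
  i=2: ✗ (no rhs in [2,4])
  i=3: ✗ (lhs fails at k=3 before rhs at j=5)
  i=4: ✗ (lhs fails at k=4 before rhs at j=5)
  i=5: ✓ (rhs at j=5)
  i=6: ✗ (lhs fails at k=6 before rhs at j=8)

5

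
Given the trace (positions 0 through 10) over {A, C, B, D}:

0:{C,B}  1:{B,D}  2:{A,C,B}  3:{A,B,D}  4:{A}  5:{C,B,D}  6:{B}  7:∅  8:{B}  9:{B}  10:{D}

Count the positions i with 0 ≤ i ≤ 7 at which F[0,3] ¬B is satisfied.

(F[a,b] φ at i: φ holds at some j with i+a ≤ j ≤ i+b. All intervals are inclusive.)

7

Evaluate at each i in [0,7]:
  i=0: ✗ (none in [0,3])
  i=1: ✓ (witness j=4)
  i=2: ✓ (witness j=4)
  i=3: ✓ (witness j=4)
  i=4: ✓ (witness j=4)
  i=5: ✓ (witness j=7)
  i=6: ✓ (witness j=7)
  i=7: ✓ (witness j=7)
Positions where it holds: {1, 2, 3, 4, 5, 6, 7} → 7.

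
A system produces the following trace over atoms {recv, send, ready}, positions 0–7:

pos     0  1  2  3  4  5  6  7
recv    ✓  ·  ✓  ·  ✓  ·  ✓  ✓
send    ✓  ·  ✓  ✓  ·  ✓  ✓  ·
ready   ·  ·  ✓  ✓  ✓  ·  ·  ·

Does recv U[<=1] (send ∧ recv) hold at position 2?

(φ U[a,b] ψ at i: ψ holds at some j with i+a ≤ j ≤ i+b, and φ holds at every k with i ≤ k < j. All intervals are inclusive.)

Need some j in [2,3] with (send ∧ recv), and recv at every k in [2,j-1].
  j=2: (send ∧ recv) holds; no prefix to check → satisfied.

Yes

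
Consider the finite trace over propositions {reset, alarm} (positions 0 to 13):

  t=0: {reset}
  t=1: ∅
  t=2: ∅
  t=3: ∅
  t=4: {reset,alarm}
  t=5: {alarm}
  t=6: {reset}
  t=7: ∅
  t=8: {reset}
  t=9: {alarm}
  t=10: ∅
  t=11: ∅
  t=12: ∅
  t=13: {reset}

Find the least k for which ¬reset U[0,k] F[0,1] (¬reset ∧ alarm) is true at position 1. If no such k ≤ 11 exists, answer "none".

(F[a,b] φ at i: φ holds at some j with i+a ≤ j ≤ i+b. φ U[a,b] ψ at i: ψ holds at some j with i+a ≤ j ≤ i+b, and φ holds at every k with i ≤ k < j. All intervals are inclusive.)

Need earliest j ≥ 1 with F[0,1] (¬reset ∧ alarm), and ¬reset at every k in [1,j-1].
  j=1: rhs fails.
  j=2: rhs fails.
  j=3: rhs fails.
  j=4: rhs holds; lhs holds on [1,3]. k = 3.

3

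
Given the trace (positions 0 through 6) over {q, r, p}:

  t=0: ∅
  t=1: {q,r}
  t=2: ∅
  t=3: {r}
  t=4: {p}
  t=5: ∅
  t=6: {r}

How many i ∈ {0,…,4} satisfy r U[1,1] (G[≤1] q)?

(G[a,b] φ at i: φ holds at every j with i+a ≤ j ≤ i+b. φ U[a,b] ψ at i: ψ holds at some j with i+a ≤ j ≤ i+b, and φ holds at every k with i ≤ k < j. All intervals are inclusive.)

Evaluate at each i in [0,4]:
  i=0: ✗ (no rhs in [1,1])
  i=1: ✗ (no rhs in [2,2])
  i=2: ✗ (no rhs in [3,3])
  i=3: ✗ (no rhs in [4,4])
  i=4: ✗ (no rhs in [5,5])
Positions where it holds: {} → 0.

0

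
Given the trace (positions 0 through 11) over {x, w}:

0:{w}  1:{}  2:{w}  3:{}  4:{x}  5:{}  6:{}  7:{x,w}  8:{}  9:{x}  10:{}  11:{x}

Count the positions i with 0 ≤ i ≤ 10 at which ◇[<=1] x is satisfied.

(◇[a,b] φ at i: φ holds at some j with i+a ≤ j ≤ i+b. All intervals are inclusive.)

7

Evaluate at each i in [0,10]:
  i=0: ✗ (none in [0,1])
  i=1: ✗ (none in [1,2])
  i=2: ✗ (none in [2,3])
  i=3: ✓ (witness j=4)
  i=4: ✓ (witness j=4)
  i=5: ✗ (none in [5,6])
  i=6: ✓ (witness j=7)
  i=7: ✓ (witness j=7)
  i=8: ✓ (witness j=9)
  i=9: ✓ (witness j=9)
  i=10: ✓ (witness j=11)
Positions where it holds: {3, 4, 6, 7, 8, 9, 10} → 7.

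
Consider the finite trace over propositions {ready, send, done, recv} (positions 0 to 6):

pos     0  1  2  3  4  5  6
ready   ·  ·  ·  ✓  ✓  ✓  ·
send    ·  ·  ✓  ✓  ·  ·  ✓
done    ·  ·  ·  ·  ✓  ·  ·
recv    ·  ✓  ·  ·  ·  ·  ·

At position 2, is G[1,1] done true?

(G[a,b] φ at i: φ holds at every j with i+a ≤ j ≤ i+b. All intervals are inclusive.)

Check done at every j in [3,3]:
  j=3: false
Fails at j=3 → formula fails.

No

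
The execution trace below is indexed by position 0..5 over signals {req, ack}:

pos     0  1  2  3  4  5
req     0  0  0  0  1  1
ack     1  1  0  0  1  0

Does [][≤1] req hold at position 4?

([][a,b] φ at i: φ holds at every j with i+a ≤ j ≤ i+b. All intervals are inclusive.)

True

Check req at every j in [4,5]:
  j=4: true
  j=5: true
All positions satisfy it → formula holds.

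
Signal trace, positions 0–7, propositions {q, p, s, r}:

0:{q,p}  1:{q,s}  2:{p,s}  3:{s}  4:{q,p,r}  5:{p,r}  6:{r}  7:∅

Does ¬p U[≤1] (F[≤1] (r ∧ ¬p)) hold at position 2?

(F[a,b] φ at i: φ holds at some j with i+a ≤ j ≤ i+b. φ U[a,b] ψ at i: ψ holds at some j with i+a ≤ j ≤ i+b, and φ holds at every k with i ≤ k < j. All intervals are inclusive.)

No

Need some j in [2,3] with F[≤1] (r ∧ ¬p), and ¬p at every k in [2,j-1].
  j=2: F[≤1] (r ∧ ¬p) — fails (none in [2,3]).
  j=3: F[≤1] (r ∧ ¬p) — fails (none in [3,4]).
No j in the window works → until fails.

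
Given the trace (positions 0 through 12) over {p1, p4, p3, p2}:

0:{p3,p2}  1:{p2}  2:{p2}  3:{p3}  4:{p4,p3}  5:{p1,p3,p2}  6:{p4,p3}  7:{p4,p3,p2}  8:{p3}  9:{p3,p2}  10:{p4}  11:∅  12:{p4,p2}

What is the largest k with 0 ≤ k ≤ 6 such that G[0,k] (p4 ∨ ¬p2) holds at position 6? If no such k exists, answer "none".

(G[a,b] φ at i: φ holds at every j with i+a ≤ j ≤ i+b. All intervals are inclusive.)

2

(p4 ∨ ¬p2) must hold from j=6 onward; find where it first fails.
  j=6: holds
  j=7: holds
  j=8: holds
  j=9: fails
Holds on [6,8], so largest k = 2.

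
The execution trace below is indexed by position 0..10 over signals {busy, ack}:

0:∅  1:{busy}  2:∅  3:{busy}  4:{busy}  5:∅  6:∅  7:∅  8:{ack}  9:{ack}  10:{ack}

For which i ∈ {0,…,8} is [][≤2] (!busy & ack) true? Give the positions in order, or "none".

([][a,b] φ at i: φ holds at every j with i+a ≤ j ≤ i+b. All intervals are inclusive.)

Evaluate at each i in [0,8]:
  i=0: ✗ (fails at j=0)
  i=1: ✗ (fails at j=1)
  i=2: ✗ (fails at j=2)
  i=3: ✗ (fails at j=3)
  i=4: ✗ (fails at j=4)
  i=5: ✗ (fails at j=5)
  i=6: ✗ (fails at j=6)
  i=7: ✗ (fails at j=7)
  i=8: ✓ (all of [8,10])

8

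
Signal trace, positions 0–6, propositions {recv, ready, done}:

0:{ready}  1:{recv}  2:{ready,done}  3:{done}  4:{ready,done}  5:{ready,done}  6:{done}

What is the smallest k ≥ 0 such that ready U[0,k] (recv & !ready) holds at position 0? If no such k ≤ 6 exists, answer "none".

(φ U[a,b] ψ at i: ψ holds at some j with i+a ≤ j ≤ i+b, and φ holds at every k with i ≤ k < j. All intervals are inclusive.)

Need earliest j ≥ 0 with (recv & !ready), and ready at every k in [0,j-1].
  j=0: rhs fails.
  j=1: rhs holds; lhs holds on [0,0]. k = 1.

1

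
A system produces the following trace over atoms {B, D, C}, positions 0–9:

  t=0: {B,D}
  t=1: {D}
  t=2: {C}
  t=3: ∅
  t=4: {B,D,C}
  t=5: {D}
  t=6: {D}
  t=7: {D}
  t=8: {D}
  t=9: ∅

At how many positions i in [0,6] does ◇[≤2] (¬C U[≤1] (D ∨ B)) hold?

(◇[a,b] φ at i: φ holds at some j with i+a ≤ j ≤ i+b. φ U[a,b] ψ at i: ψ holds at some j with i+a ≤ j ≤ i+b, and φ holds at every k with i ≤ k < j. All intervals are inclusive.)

7

Evaluate at each i in [0,6]:
  i=0: ✓ (witness j=0)
  i=1: ✓ (witness j=1)
  i=2: ✓ (witness j=3)
  i=3: ✓ (witness j=3)
  i=4: ✓ (witness j=4)
  i=5: ✓ (witness j=5)
  i=6: ✓ (witness j=6)
Positions where it holds: {0, 1, 2, 3, 4, 5, 6} → 7.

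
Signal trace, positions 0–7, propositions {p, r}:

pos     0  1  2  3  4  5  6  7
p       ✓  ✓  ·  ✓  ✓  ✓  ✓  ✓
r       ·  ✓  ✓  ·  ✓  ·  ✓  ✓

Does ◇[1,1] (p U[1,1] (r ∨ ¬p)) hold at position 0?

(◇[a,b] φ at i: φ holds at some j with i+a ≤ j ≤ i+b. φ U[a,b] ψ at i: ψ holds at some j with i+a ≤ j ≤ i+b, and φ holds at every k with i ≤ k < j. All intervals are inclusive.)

Check (p U[1,1] (r ∨ ¬p)) at each j in [1,1]:
  j=1: holds
Found at j=1 → formula holds.

True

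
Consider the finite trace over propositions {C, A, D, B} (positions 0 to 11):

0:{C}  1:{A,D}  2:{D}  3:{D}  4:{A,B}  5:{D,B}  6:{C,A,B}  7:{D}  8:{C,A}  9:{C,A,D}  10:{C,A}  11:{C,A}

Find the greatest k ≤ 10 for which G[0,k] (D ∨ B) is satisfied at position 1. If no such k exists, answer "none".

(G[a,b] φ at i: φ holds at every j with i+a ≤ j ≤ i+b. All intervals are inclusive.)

6

(D ∨ B) must hold from j=1 onward; find where it first fails.
  j=1: holds
  j=2: holds
  j=3: holds
  j=4: holds
  j=5: holds
  j=6: holds
  j=7: holds
  j=8: fails
Holds on [1,7], so largest k = 6.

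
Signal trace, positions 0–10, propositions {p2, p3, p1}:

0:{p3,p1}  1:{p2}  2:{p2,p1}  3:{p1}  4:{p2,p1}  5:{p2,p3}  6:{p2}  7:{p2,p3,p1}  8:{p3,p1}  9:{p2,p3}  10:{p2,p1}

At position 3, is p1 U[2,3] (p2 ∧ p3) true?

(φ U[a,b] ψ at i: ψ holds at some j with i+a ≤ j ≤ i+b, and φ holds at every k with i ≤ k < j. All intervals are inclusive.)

Holds

Need some j in [5,6] with (p2 ∧ p3), and p1 at every k in [3,j-1].
  j=5: (p2 ∧ p3) holds; p1 holds at every k in [3,4] → satisfied.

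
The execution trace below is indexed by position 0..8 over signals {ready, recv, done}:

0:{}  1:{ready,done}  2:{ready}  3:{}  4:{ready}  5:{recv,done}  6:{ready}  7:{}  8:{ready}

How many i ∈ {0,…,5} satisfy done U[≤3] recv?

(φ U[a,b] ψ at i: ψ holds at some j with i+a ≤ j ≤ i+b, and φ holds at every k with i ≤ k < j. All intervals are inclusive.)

1

Evaluate at each i in [0,5]:
  i=0: ✗ (no rhs in [0,3])
  i=1: ✗ (no rhs in [1,4])
  i=2: ✗ (lhs fails at k=2 before rhs at j=5)
  i=3: ✗ (lhs fails at k=3 before rhs at j=5)
  i=4: ✗ (lhs fails at k=4 before rhs at j=5)
  i=5: ✓ (rhs at j=5)
Positions where it holds: {5} → 1.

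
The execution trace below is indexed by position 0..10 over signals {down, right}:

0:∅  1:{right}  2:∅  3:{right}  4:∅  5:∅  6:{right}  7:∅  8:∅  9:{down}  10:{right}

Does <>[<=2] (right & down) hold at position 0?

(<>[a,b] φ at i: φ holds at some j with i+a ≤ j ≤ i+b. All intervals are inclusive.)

Check (right & down) at each j in [0,2]:
  j=0: false
  j=1: false
  j=2: false
No position in the window satisfies it → formula fails.

Does not hold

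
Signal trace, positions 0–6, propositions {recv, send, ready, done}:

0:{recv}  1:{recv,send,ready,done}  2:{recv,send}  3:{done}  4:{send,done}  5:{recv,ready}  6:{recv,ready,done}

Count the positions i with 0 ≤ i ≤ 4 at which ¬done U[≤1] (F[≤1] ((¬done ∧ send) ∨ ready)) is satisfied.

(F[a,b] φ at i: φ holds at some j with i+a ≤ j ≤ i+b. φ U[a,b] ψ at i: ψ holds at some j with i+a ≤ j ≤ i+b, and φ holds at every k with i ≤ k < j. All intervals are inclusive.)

4

Evaluate at each i in [0,4]:
  i=0: ✓ (rhs at j=0)
  i=1: ✓ (rhs at j=1)
  i=2: ✓ (rhs at j=2)
  i=3: ✗ (lhs fails at k=3 before rhs at j=4)
  i=4: ✓ (rhs at j=4)
Positions where it holds: {0, 1, 2, 4} → 4.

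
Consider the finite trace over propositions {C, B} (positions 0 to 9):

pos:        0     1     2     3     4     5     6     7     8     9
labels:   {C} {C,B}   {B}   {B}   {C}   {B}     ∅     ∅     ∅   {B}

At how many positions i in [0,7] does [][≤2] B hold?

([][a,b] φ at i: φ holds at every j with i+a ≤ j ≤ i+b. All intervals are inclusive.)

1

Evaluate at each i in [0,7]:
  i=0: ✗ (fails at j=0)
  i=1: ✓ (all of [1,3])
  i=2: ✗ (fails at j=4)
  i=3: ✗ (fails at j=4)
  i=4: ✗ (fails at j=4)
  i=5: ✗ (fails at j=6)
  i=6: ✗ (fails at j=6)
  i=7: ✗ (fails at j=7)
Positions where it holds: {1} → 1.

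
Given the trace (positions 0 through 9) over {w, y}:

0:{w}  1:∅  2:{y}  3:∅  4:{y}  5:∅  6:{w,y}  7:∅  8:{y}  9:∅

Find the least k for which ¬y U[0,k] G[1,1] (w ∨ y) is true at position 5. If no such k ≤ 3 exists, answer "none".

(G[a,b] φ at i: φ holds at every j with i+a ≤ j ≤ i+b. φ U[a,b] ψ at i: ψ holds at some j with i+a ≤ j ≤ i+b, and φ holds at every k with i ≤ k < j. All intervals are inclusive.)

0

Need earliest j ≥ 5 with G[1,1] (w ∨ y), and ¬y at every k in [5,j-1].
  j=5: rhs holds (empty prefix). k = 0.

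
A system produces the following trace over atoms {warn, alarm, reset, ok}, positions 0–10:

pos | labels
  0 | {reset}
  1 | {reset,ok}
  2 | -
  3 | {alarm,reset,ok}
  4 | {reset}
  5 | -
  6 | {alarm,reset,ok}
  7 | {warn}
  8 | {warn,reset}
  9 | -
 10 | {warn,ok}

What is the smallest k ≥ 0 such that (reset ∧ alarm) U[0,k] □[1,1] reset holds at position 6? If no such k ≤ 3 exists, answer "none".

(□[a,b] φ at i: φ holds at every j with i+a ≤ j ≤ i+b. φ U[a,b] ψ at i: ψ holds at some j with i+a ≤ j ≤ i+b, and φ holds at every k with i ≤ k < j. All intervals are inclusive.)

Need earliest j ≥ 6 with □[1,1] reset, and (reset ∧ alarm) at every k in [6,j-1].
  j=6: rhs fails.
  j=7: rhs holds; lhs holds on [6,6]. k = 1.

1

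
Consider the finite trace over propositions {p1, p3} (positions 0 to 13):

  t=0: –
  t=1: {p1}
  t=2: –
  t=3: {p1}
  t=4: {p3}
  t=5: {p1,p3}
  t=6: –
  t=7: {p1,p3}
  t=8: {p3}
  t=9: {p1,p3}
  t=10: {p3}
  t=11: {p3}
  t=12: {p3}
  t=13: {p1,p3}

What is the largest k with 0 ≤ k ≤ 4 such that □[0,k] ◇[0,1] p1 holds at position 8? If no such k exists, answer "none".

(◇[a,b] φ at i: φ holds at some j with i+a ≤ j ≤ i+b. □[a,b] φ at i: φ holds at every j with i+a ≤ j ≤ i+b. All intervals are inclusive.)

1

◇[0,1] p1 must hold from j=8 onward; find where it first fails.
  j=8: holds
  j=9: holds
  j=10: fails
Holds on [8,9], so largest k = 1.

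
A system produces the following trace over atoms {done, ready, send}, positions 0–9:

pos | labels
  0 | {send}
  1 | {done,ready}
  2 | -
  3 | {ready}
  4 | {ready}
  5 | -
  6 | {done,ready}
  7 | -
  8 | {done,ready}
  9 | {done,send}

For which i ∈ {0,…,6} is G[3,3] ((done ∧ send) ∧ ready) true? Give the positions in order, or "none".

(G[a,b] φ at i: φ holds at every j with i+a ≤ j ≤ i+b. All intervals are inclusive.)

Evaluate at each i in [0,6]:
  i=0: ✗ (fails at j=3)
  i=1: ✗ (fails at j=4)
  i=2: ✗ (fails at j=5)
  i=3: ✗ (fails at j=6)
  i=4: ✗ (fails at j=7)
  i=5: ✗ (fails at j=8)
  i=6: ✗ (fails at j=9)

none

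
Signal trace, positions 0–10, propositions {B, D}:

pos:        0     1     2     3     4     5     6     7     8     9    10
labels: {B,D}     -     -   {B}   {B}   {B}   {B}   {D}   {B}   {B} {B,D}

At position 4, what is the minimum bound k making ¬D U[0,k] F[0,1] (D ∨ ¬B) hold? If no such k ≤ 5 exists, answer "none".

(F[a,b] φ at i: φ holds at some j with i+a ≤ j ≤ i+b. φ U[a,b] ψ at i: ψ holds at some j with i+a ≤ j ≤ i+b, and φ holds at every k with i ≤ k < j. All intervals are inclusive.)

2

Need earliest j ≥ 4 with F[0,1] (D ∨ ¬B), and ¬D at every k in [4,j-1].
  j=4: rhs fails.
  j=5: rhs fails.
  j=6: rhs holds; lhs holds on [4,5]. k = 2.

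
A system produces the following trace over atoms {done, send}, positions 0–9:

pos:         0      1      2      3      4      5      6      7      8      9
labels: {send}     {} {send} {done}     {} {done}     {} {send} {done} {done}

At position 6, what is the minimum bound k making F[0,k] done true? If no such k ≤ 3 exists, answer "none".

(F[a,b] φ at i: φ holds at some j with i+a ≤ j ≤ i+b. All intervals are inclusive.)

Scan j = 6,7,… for done:
  j=6: fails
  j=7: fails
  j=8: holds
First hit at j=8, so smallest k = 8-6 = 2.

2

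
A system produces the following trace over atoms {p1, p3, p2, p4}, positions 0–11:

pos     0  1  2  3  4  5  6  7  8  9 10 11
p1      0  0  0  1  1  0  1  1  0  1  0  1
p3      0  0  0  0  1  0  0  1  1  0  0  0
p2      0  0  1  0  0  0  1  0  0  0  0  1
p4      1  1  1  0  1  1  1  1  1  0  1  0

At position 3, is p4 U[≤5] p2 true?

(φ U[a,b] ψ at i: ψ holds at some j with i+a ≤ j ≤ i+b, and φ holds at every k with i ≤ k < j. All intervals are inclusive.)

Need some j in [3,8] with p2, and p4 at every k in [3,j-1].
  j=3: p2 false.
  j=4: p2 false.
  j=5: p2 false.
  j=6: p2 holds, but p4 fails at k=3 → not this j.
  j=7: p2 false.
  j=8: p2 false.
No j in the window works → until fails.

False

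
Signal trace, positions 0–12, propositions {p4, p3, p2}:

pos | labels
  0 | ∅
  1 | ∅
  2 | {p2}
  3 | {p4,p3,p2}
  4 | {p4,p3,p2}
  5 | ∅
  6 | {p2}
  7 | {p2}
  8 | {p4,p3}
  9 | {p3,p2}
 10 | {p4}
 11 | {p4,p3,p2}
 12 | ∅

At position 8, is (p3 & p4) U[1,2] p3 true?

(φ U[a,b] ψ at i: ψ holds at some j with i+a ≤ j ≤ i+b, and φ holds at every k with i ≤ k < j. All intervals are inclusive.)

True

Need some j in [9,10] with p3, and (p3 & p4) at every k in [8,j-1].
  j=9: p3 holds; (p3 & p4) holds at every k in [8,8] → satisfied.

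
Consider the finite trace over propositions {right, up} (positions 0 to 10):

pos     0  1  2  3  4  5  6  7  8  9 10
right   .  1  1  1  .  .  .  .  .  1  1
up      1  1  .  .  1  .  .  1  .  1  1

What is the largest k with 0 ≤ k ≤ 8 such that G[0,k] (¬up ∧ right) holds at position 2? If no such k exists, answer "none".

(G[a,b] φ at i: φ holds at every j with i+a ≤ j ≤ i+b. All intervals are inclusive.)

1

(¬up ∧ right) must hold from j=2 onward; find where it first fails.
  j=2: holds
  j=3: holds
  j=4: fails
Holds on [2,3], so largest k = 1.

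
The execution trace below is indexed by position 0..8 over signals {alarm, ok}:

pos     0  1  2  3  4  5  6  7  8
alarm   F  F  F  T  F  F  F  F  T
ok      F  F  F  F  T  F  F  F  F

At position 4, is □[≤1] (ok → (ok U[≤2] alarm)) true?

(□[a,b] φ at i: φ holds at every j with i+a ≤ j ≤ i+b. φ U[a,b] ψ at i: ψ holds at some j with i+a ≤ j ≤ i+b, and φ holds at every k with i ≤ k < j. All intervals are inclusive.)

No

Check (ok → (ok U[≤2] alarm)) at every j in [4,5]:
  j=4: antecedent true; consequent fails → ✗
  j=5: antecedent false → ✓
Fails at j=4 → formula fails.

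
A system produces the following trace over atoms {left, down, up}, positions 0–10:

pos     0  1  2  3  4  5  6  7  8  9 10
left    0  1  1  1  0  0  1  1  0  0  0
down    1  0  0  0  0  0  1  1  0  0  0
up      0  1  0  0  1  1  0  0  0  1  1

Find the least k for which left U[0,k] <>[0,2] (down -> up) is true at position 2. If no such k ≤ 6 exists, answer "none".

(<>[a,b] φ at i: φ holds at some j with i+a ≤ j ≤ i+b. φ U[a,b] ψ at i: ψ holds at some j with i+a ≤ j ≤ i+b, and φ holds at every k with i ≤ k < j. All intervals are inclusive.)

Need earliest j ≥ 2 with <>[0,2] (down -> up), and left at every k in [2,j-1].
  j=2: rhs holds (empty prefix). k = 0.

0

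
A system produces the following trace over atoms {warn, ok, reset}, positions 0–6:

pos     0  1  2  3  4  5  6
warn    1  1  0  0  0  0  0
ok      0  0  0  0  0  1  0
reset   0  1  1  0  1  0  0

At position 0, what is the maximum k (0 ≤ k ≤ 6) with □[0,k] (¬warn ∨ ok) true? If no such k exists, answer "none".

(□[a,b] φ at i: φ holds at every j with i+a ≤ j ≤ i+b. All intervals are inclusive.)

(¬warn ∨ ok) must hold from j=0 onward; find where it first fails.
  j=0: fails → no k works.

none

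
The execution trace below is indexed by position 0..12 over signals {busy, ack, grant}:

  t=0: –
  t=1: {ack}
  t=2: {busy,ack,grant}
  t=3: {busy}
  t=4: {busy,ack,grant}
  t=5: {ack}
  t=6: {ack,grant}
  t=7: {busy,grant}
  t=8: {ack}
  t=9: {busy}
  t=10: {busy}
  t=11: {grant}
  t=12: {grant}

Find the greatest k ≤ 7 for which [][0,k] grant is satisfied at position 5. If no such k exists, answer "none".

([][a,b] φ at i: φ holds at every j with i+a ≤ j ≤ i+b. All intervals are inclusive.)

grant must hold from j=5 onward; find where it first fails.
  j=5: fails → no k works.

none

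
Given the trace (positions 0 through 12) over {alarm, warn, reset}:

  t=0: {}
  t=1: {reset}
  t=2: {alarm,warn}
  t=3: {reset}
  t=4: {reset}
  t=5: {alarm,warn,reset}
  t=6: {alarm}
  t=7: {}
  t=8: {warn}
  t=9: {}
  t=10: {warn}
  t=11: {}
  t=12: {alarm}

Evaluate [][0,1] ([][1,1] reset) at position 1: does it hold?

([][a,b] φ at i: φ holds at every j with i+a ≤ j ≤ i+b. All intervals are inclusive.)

Check [][1,1] reset at every j in [1,2]:
  j=1: fails at 2
  j=2: holds on [3,3]
Fails at j=1 → formula fails.

No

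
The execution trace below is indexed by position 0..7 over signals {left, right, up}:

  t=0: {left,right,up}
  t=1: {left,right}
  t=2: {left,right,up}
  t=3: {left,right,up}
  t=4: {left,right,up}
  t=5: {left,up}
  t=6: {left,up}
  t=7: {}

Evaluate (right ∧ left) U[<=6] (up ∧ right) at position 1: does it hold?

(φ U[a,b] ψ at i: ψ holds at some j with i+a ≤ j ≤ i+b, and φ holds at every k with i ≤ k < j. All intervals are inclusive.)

Holds

Need some j in [1,7] with (up ∧ right), and (right ∧ left) at every k in [1,j-1].
  j=1: (up ∧ right) false.
  j=2: (up ∧ right) holds; (right ∧ left) holds at every k in [1,1] → satisfied.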